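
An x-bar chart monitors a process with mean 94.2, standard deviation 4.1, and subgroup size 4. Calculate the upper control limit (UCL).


UCL = 94.2 + 3 * 4.1 / sqrt(4)

100.35


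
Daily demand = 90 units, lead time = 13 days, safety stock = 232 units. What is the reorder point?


Formula: ROP = (Daily Demand * Lead Time) + Safety Stock
Demand during lead time = 90 * 13 = 1170 units
ROP = 1170 + 232 = 1402 units

1402 units


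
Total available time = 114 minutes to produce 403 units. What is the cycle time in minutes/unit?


Formula: CT = Available Time / Number of Units
CT = 114 min / 403 units
CT = 0.28 min/unit

0.28 min/unit


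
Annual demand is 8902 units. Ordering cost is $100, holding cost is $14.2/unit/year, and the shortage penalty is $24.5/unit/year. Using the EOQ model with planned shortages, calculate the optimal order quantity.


Formula: EOQ* = sqrt(2DS/H) * sqrt((H+P)/P)
Base EOQ = sqrt(2*8902*100/14.2) = 354.09 units
Correction = sqrt((14.2+24.5)/24.5) = 1.25682
EOQ* = 354.09 * 1.25682 = 445.0 units

445.0 units


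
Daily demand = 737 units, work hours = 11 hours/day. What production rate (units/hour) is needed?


Formula: Production Rate = Daily Demand / Available Hours
Rate = 737 units/day / 11 hours/day
Rate = 67.0 units/hour

67.0 units/hour


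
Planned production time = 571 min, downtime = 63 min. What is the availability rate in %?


Formula: Availability = (Planned Time - Downtime) / Planned Time * 100
Uptime = 571 - 63 = 508 min
Availability = 508 / 571 * 100 = 89.0%

89.0%


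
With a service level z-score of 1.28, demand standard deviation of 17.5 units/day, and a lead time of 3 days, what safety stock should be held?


Formula: SS = z * sigma_d * sqrt(LT)
sqrt(LT) = sqrt(3) = 1.7321
SS = 1.28 * 17.5 * 1.7321
SS = 38.8 units

38.8 units


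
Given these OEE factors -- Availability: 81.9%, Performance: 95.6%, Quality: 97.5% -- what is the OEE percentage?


Formula: OEE = Availability * Performance * Quality / 10000
A * P = 81.9% * 95.6% / 100 = 78.3%
OEE = 78.3% * 97.5% / 100 = 76.3%

76.3%


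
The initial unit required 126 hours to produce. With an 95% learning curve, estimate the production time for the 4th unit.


Formula: T_n = T_1 * (learning_rate)^(log2(n)) where learning_rate = rate/100
Doublings = log2(4) = 2
T_n = 126 * 0.95^2
T_n = 126 * 0.9025 = 113.7 hours

113.7 hours


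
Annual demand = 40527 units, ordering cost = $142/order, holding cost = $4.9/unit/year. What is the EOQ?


Formula: EOQ = sqrt(2 * D * S / H)
Numerator: 2 * 40527 * 142 = 11509668
2DS/H = 11509668 / 4.9 = 2348911.8
EOQ = sqrt(2348911.8) = 1532.6 units

1532.6 units


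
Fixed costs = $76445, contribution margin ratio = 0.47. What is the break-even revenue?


Formula: BER = Fixed Costs / Contribution Margin Ratio
BER = $76445 / 0.47
BER = $162648.94 (to the nearest cent)

$162648.94


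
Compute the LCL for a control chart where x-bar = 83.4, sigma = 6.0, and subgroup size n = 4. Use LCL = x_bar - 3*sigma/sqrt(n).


LCL = 83.4 - 3 * 6.0 / sqrt(4)

74.4


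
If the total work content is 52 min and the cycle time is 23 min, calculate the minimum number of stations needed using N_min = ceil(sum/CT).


Formula: N_min = ceil(Sum of Task Times / Cycle Time)
N_min = ceil(52 min / 23 min) = ceil(2.2609)
N_min = 3 stations

3


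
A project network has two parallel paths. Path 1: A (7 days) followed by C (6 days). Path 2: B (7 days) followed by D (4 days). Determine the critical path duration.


Path 1 = 7 + 6 = 13 days
Path 2 = 7 + 4 = 11 days
Duration = max(13, 11) = 13 days

13 days


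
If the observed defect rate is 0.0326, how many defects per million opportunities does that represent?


DPMO = defect_rate * 1000000 = 0.0326 * 1000000

32600


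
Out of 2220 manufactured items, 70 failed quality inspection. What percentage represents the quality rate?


Formula: Quality Rate = Good Pieces / Total Pieces * 100
Good pieces = 2220 - 70 = 2150
QR = 2150 / 2220 * 100 = 96.8%

96.8%


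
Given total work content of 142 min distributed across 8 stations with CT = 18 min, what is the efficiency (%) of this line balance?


Formula: Efficiency = Sum of Task Times / (N_stations * CT) * 100
Total station capacity = 8 stations * 18 min = 144 min
Efficiency = 142 / 144 * 100 = 98.6%

98.6%


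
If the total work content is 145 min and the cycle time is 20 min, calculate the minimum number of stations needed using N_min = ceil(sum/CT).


Formula: N_min = ceil(Sum of Task Times / Cycle Time)
N_min = ceil(145 min / 20 min) = ceil(7.25)
N_min = 8 stations

8


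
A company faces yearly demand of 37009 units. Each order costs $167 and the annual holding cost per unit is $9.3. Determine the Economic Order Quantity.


Formula: EOQ = sqrt(2 * D * S / H)
Numerator: 2 * 37009 * 167 = 12361006
2DS/H = 12361006 / 9.3 = 1329140.4
EOQ = sqrt(1329140.4) = 1152.9 units

1152.9 units


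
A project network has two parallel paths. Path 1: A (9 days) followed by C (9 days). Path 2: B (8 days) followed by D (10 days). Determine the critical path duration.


Path 1 = 9 + 9 = 18 days
Path 2 = 8 + 10 = 18 days
Duration = max(18, 18) = 18 days

18 days


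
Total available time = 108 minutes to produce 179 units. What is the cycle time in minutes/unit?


Formula: CT = Available Time / Number of Units
CT = 108 min / 179 units
CT = 0.6 min/unit

0.6 min/unit


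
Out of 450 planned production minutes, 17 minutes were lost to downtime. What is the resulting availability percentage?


Formula: Availability = (Planned Time - Downtime) / Planned Time * 100
Uptime = 450 - 17 = 433 min
Availability = 433 / 450 * 100 = 96.2%

96.2%


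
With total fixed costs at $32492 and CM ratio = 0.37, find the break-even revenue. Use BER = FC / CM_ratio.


Formula: BER = Fixed Costs / Contribution Margin Ratio
BER = $32492 / 0.37
BER = $87816.22 (to the nearest cent)

$87816.22


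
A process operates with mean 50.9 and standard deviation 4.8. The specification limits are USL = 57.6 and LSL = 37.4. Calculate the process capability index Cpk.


Cpu = (57.6 - 50.9) / (3 * 4.8) = 0.47
Cpl = (50.9 - 37.4) / (3 * 4.8) = 0.94
Cpk = min(0.47, 0.94) = 0.47

0.47


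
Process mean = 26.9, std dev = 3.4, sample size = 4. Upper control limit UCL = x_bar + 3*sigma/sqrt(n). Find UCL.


UCL = 26.9 + 3 * 3.4 / sqrt(4)

32.0


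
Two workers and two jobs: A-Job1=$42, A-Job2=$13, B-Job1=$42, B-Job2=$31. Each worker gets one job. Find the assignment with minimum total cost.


Option 1: A->1 + B->2 = $42 + $31 = $73
Option 2: A->2 + B->1 = $13 + $42 = $55
Min cost = min($73, $55) = $55

$55


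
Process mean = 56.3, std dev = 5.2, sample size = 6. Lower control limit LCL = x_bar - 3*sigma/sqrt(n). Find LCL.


LCL = 56.3 - 3 * 5.2 / sqrt(6)

49.93


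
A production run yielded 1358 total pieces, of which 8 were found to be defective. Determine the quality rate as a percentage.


Formula: Quality Rate = Good Pieces / Total Pieces * 100
Good pieces = 1358 - 8 = 1350
QR = 1350 / 1358 * 100 = 99.4%

99.4%


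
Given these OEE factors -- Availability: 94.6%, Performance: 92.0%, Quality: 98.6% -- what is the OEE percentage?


Formula: OEE = Availability * Performance * Quality / 10000
A * P = 94.6% * 92.0% / 100 = 87.03%
OEE = 87.03% * 98.6% / 100 = 85.8%

85.8%


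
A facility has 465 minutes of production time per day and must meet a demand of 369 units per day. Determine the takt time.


Formula: Takt Time = Available Production Time / Customer Demand
Takt = 465 min/day / 369 units/day
Takt = 1.26 min/unit

1.26 min/unit


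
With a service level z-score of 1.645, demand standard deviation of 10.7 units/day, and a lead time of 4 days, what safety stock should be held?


Formula: SS = z * sigma_d * sqrt(LT)
sqrt(LT) = sqrt(4) = 2.0
SS = 1.645 * 10.7 * 2.0
SS = 35.2 units

35.2 units


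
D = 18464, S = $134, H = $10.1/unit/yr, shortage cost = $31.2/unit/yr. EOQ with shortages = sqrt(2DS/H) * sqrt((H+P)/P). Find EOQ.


Formula: EOQ* = sqrt(2DS/H) * sqrt((H+P)/P)
Base EOQ = sqrt(2*18464*134/10.1) = 699.95 units
Correction = sqrt((10.1+31.2)/31.2) = 1.15053
EOQ* = 699.95 * 1.15053 = 805.3 units

805.3 units


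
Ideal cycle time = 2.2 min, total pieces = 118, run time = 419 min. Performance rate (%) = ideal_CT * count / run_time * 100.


Formula: Performance = (Ideal CT * Total Count) / Run Time * 100
Ideal output time = 2.2 * 118 = 259.6 min
Performance = 259.6 / 419 * 100 = 62.0%

62.0%


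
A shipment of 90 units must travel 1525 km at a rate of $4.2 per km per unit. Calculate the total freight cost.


TC = dist * cost * units = 1525 * 4.2 * 90 = $576450.00

$576450.00


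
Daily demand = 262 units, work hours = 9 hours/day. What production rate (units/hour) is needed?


Formula: Production Rate = Daily Demand / Available Hours
Rate = 262 units/day / 9 hours/day
Rate = 29.1 units/hour

29.1 units/hour


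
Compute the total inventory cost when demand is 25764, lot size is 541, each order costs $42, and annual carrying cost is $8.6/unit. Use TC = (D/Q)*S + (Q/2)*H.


TC = 25764/541 * 42 + 541/2 * 8.6

$4326.46


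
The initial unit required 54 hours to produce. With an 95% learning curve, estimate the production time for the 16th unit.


Formula: T_n = T_1 * (learning_rate)^(log2(n)) where learning_rate = rate/100
Doublings = log2(16) = 4
T_n = 54 * 0.95^4
T_n = 54 * 0.8145 = 44.0 hours

44.0 hours


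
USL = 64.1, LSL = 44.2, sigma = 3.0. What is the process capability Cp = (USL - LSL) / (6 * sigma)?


Cp = (64.1 - 44.2) / (6 * 3.0)

1.11


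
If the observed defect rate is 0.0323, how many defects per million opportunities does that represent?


DPMO = defect_rate * 1000000 = 0.0323 * 1000000

32300


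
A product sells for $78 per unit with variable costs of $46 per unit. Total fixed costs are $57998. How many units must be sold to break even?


Formula: BEQ = Fixed Costs / (Price - Variable Cost)
Contribution margin = $78 - $46 = $32/unit
BEQ = ceil($57998 / $32/unit) = ceil(1812.44) = 1813 units

1813 units


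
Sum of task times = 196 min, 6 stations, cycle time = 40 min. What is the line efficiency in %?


Formula: Efficiency = Sum of Task Times / (N_stations * CT) * 100
Total station capacity = 6 stations * 40 min = 240 min
Efficiency = 196 / 240 * 100 = 81.7%

81.7%


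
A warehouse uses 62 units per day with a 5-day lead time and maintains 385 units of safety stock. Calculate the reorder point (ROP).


Formula: ROP = (Daily Demand * Lead Time) + Safety Stock
Demand during lead time = 62 * 5 = 310 units
ROP = 310 + 385 = 695 units

695 units


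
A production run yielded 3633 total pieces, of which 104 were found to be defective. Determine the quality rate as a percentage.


Formula: Quality Rate = Good Pieces / Total Pieces * 100
Good pieces = 3633 - 104 = 3529
QR = 3529 / 3633 * 100 = 97.1%

97.1%


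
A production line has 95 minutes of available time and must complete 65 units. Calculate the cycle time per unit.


Formula: CT = Available Time / Number of Units
CT = 95 min / 65 units
CT = 1.46 min/unit

1.46 min/unit


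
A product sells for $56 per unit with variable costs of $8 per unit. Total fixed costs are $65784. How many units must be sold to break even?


Formula: BEQ = Fixed Costs / (Price - Variable Cost)
Contribution margin = $56 - $8 = $48/unit
BEQ = ceil($65784 / $48/unit) = ceil(1370.5) = 1371 units

1371 units


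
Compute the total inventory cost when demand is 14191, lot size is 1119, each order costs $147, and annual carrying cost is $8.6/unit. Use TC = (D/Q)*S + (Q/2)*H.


TC = 14191/1119 * 147 + 1119/2 * 8.6

$6675.93


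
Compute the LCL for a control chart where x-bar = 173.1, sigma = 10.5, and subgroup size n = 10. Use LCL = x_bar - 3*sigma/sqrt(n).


LCL = 173.1 - 3 * 10.5 / sqrt(10)

163.14


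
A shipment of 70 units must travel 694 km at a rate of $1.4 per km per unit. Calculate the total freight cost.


TC = dist * cost * units = 694 * 1.4 * 70 = $68012.00

$68012.00


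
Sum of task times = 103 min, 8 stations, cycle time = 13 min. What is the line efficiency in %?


Formula: Efficiency = Sum of Task Times / (N_stations * CT) * 100
Total station capacity = 8 stations * 13 min = 104 min
Efficiency = 103 / 104 * 100 = 99.0%

99.0%


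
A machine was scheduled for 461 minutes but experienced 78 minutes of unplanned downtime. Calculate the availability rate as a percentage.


Formula: Availability = (Planned Time - Downtime) / Planned Time * 100
Uptime = 461 - 78 = 383 min
Availability = 383 / 461 * 100 = 83.1%

83.1%


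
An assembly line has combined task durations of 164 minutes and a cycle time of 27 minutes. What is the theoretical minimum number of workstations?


Formula: N_min = ceil(Sum of Task Times / Cycle Time)
N_min = ceil(164 min / 27 min) = ceil(6.0741)
N_min = 7 stations

7


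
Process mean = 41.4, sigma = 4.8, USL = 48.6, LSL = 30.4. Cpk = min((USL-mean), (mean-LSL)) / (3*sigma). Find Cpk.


Cpu = (48.6 - 41.4) / (3 * 4.8) = 0.5
Cpl = (41.4 - 30.4) / (3 * 4.8) = 0.76
Cpk = min(0.5, 0.76) = 0.5

0.5


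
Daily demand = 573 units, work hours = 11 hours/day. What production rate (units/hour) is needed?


Formula: Production Rate = Daily Demand / Available Hours
Rate = 573 units/day / 11 hours/day
Rate = 52.1 units/hour

52.1 units/hour


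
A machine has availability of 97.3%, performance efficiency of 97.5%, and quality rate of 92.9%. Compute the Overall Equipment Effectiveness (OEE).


Formula: OEE = Availability * Performance * Quality / 10000
A * P = 97.3% * 97.5% / 100 = 94.87%
OEE = 94.87% * 92.9% / 100 = 88.1%

88.1%


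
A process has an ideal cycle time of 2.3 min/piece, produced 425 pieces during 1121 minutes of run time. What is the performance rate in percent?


Formula: Performance = (Ideal CT * Total Count) / Run Time * 100
Ideal output time = 2.3 * 425 = 977.5 min
Performance = 977.5 / 1121 * 100 = 87.2%

87.2%


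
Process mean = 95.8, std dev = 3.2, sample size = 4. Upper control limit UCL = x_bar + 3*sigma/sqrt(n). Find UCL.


UCL = 95.8 + 3 * 3.2 / sqrt(4)

100.6


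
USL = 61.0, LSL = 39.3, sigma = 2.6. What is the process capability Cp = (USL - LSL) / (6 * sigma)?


Cp = (61.0 - 39.3) / (6 * 2.6)

1.39


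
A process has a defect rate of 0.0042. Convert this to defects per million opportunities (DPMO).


DPMO = defect_rate * 1000000 = 0.0042 * 1000000

4200


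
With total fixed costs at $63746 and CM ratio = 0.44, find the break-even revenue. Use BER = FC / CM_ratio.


Formula: BER = Fixed Costs / Contribution Margin Ratio
BER = $63746 / 0.44
BER = $144877.27 (to the nearest cent)

$144877.27


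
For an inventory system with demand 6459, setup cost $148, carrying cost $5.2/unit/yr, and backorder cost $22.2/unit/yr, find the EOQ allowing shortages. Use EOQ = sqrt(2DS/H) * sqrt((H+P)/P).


Formula: EOQ* = sqrt(2DS/H) * sqrt((H+P)/P)
Base EOQ = sqrt(2*6459*148/5.2) = 606.35 units
Correction = sqrt((5.2+22.2)/22.2) = 1.11096
EOQ* = 606.35 * 1.11096 = 673.6 units

673.6 units


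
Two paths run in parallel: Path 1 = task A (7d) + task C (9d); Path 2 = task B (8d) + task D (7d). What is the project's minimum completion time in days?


Path 1 = 7 + 9 = 16 days
Path 2 = 8 + 7 = 15 days
Duration = max(16, 15) = 16 days

16 days


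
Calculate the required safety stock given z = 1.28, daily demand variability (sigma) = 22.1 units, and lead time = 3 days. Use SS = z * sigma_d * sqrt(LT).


Formula: SS = z * sigma_d * sqrt(LT)
sqrt(LT) = sqrt(3) = 1.7321
SS = 1.28 * 22.1 * 1.7321
SS = 49.0 units

49.0 units


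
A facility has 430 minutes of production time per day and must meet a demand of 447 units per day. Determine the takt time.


Formula: Takt Time = Available Production Time / Customer Demand
Takt = 430 min/day / 447 units/day
Takt = 0.96 min/unit

0.96 min/unit


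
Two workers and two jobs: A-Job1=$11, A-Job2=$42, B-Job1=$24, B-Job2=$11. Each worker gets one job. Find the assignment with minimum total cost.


Option 1: A->1 + B->2 = $11 + $11 = $22
Option 2: A->2 + B->1 = $42 + $24 = $66
Min cost = min($22, $66) = $22

$22


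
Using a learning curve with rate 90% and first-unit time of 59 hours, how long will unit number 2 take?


Formula: T_n = T_1 * (learning_rate)^(log2(n)) where learning_rate = rate/100
Doublings = log2(2) = 1
T_n = 59 * 0.9^1
T_n = 59 * 0.9 = 53.1 hours

53.1 hours


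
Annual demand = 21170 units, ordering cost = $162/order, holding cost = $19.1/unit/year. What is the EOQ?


Formula: EOQ = sqrt(2 * D * S / H)
Numerator: 2 * 21170 * 162 = 6859080
2DS/H = 6859080 / 19.1 = 359114.1
EOQ = sqrt(359114.1) = 599.3 units

599.3 units


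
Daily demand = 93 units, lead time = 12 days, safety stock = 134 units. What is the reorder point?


Formula: ROP = (Daily Demand * Lead Time) + Safety Stock
Demand during lead time = 93 * 12 = 1116 units
ROP = 1116 + 134 = 1250 units

1250 units


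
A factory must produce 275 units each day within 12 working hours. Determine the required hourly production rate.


Formula: Production Rate = Daily Demand / Available Hours
Rate = 275 units/day / 12 hours/day
Rate = 22.9 units/hour

22.9 units/hour


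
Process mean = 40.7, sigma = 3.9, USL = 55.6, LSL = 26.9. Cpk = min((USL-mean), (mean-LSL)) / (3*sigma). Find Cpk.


Cpu = (55.6 - 40.7) / (3 * 3.9) = 1.27
Cpl = (40.7 - 26.9) / (3 * 3.9) = 1.18
Cpk = min(1.27, 1.18) = 1.18

1.18


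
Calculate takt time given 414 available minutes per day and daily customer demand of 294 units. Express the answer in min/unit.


Formula: Takt Time = Available Production Time / Customer Demand
Takt = 414 min/day / 294 units/day
Takt = 1.41 min/unit

1.41 min/unit


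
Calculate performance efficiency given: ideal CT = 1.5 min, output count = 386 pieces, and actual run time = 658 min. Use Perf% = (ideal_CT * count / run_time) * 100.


Formula: Performance = (Ideal CT * Total Count) / Run Time * 100
Ideal output time = 1.5 * 386 = 579.0 min
Performance = 579.0 / 658 * 100 = 88.0%

88.0%


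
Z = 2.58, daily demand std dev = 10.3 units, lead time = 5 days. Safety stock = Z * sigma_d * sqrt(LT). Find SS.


Formula: SS = z * sigma_d * sqrt(LT)
sqrt(LT) = sqrt(5) = 2.2361
SS = 2.58 * 10.3 * 2.2361
SS = 59.4 units

59.4 units


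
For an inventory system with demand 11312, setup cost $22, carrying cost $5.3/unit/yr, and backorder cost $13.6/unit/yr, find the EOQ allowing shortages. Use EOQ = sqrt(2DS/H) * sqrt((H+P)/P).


Formula: EOQ* = sqrt(2DS/H) * sqrt((H+P)/P)
Base EOQ = sqrt(2*11312*22/5.3) = 306.45 units
Correction = sqrt((5.3+13.6)/13.6) = 1.17886
EOQ* = 306.45 * 1.17886 = 361.3 units

361.3 units


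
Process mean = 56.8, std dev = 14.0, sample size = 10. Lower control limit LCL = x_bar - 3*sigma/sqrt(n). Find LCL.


LCL = 56.8 - 3 * 14.0 / sqrt(10)

43.52


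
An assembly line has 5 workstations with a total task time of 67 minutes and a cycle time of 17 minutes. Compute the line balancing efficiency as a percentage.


Formula: Efficiency = Sum of Task Times / (N_stations * CT) * 100
Total station capacity = 5 stations * 17 min = 85 min
Efficiency = 67 / 85 * 100 = 78.8%

78.8%


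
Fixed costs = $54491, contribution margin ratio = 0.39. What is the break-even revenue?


Formula: BER = Fixed Costs / Contribution Margin Ratio
BER = $54491 / 0.39
BER = $139720.51 (to the nearest cent)

$139720.51


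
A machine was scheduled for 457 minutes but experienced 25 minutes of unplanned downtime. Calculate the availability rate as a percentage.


Formula: Availability = (Planned Time - Downtime) / Planned Time * 100
Uptime = 457 - 25 = 432 min
Availability = 432 / 457 * 100 = 94.5%

94.5%


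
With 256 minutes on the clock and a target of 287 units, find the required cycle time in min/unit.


Formula: CT = Available Time / Number of Units
CT = 256 min / 287 units
CT = 0.89 min/unit

0.89 min/unit


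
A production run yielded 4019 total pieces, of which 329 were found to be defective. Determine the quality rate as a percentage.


Formula: Quality Rate = Good Pieces / Total Pieces * 100
Good pieces = 4019 - 329 = 3690
QR = 3690 / 4019 * 100 = 91.8%

91.8%


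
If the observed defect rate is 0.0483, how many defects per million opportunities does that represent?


DPMO = defect_rate * 1000000 = 0.0483 * 1000000

48300


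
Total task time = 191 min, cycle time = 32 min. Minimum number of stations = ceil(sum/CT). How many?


Formula: N_min = ceil(Sum of Task Times / Cycle Time)
N_min = ceil(191 min / 32 min) = ceil(5.9688)
N_min = 6 stations

6


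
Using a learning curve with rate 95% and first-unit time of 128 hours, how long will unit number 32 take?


Formula: T_n = T_1 * (learning_rate)^(log2(n)) where learning_rate = rate/100
Doublings = log2(32) = 5
T_n = 128 * 0.95^5
T_n = 128 * 0.7738 = 99.0 hours

99.0 hours


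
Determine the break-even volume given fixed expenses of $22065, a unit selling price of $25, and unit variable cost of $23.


Formula: BEQ = Fixed Costs / (Price - Variable Cost)
Contribution margin = $25 - $23 = $2/unit
BEQ = ceil($22065 / $2/unit) = ceil(11032.5) = 11033 units

11033 units


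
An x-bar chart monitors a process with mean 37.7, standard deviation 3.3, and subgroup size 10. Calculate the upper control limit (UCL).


UCL = 37.7 + 3 * 3.3 / sqrt(10)

40.83


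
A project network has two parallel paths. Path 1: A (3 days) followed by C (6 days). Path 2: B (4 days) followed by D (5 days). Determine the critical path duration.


Path 1 = 3 + 6 = 9 days
Path 2 = 4 + 5 = 9 days
Duration = max(9, 9) = 9 days

9 days


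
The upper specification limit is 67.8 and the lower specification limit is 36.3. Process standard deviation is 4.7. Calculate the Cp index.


Cp = (67.8 - 36.3) / (6 * 4.7)

1.12


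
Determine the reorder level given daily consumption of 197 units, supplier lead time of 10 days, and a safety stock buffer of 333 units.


Formula: ROP = (Daily Demand * Lead Time) + Safety Stock
Demand during lead time = 197 * 10 = 1970 units
ROP = 1970 + 333 = 2303 units

2303 units


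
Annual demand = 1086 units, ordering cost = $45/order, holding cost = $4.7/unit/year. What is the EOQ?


Formula: EOQ = sqrt(2 * D * S / H)
Numerator: 2 * 1086 * 45 = 97740
2DS/H = 97740 / 4.7 = 20795.7
EOQ = sqrt(20795.7) = 144.2 units

144.2 units


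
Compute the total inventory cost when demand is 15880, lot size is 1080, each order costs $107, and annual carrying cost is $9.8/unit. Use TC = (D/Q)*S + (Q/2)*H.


TC = 15880/1080 * 107 + 1080/2 * 9.8

$6865.30


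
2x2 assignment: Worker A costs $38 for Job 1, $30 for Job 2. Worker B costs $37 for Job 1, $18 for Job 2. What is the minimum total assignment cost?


Option 1: A->1 + B->2 = $38 + $18 = $56
Option 2: A->2 + B->1 = $30 + $37 = $67
Min cost = min($56, $67) = $56

$56


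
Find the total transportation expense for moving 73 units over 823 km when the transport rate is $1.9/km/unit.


TC = dist * cost * units = 823 * 1.9 * 73 = $114150.10

$114150.10


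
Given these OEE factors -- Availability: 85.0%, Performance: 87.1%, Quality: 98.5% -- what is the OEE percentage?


Formula: OEE = Availability * Performance * Quality / 10000
A * P = 85.0% * 87.1% / 100 = 74.04%
OEE = 74.04% * 98.5% / 100 = 72.9%

72.9%


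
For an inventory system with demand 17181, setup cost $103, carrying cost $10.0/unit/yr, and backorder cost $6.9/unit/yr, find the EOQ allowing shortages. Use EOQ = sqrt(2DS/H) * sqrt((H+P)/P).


Formula: EOQ* = sqrt(2DS/H) * sqrt((H+P)/P)
Base EOQ = sqrt(2*17181*103/10.0) = 594.92 units
Correction = sqrt((10.0+6.9)/6.9) = 1.56502
EOQ* = 594.92 * 1.56502 = 931.1 units

931.1 units


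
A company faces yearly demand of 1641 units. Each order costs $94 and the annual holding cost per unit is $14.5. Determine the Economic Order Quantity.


Formula: EOQ = sqrt(2 * D * S / H)
Numerator: 2 * 1641 * 94 = 308508
2DS/H = 308508 / 14.5 = 21276.4
EOQ = sqrt(21276.4) = 145.9 units

145.9 units


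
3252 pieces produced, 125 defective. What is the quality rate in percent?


Formula: Quality Rate = Good Pieces / Total Pieces * 100
Good pieces = 3252 - 125 = 3127
QR = 3127 / 3252 * 100 = 96.2%

96.2%


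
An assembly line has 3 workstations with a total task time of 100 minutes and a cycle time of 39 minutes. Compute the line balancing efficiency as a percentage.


Formula: Efficiency = Sum of Task Times / (N_stations * CT) * 100
Total station capacity = 3 stations * 39 min = 117 min
Efficiency = 100 / 117 * 100 = 85.5%

85.5%


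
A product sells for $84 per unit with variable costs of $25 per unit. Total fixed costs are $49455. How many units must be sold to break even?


Formula: BEQ = Fixed Costs / (Price - Variable Cost)
Contribution margin = $84 - $25 = $59/unit
BEQ = ceil($49455 / $59/unit) = ceil(838.22) = 839 units

839 units


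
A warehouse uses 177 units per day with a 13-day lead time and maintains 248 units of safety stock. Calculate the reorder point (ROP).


Formula: ROP = (Daily Demand * Lead Time) + Safety Stock
Demand during lead time = 177 * 13 = 2301 units
ROP = 2301 + 248 = 2549 units

2549 units


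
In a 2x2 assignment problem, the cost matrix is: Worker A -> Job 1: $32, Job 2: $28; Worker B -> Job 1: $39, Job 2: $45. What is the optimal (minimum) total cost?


Option 1: A->1 + B->2 = $32 + $45 = $77
Option 2: A->2 + B->1 = $28 + $39 = $67
Min cost = min($77, $67) = $67

$67


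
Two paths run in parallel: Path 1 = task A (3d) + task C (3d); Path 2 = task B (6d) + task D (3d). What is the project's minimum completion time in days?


Path 1 = 3 + 3 = 6 days
Path 2 = 6 + 3 = 9 days
Duration = max(6, 9) = 9 days

9 days


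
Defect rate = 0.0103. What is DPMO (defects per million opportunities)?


DPMO = defect_rate * 1000000 = 0.0103 * 1000000

10300


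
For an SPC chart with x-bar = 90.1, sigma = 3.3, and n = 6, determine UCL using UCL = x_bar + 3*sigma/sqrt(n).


UCL = 90.1 + 3 * 3.3 / sqrt(6)

94.14


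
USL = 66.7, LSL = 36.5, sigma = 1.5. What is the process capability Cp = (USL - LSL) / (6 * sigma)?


Cp = (66.7 - 36.5) / (6 * 1.5)

3.36


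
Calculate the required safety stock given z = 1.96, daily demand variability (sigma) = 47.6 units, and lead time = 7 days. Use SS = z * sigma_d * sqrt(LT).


Formula: SS = z * sigma_d * sqrt(LT)
sqrt(LT) = sqrt(7) = 2.6458
SS = 1.96 * 47.6 * 2.6458
SS = 246.8 units

246.8 units


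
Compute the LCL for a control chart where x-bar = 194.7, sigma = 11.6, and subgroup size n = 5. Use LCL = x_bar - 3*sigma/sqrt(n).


LCL = 194.7 - 3 * 11.6 / sqrt(5)

179.14


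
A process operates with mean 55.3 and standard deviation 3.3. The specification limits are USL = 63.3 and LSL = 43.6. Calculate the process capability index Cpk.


Cpu = (63.3 - 55.3) / (3 * 3.3) = 0.81
Cpl = (55.3 - 43.6) / (3 * 3.3) = 1.18
Cpk = min(0.81, 1.18) = 0.81

0.81


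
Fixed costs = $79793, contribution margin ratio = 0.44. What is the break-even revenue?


Formula: BER = Fixed Costs / Contribution Margin Ratio
BER = $79793 / 0.44
BER = $181347.73 (to the nearest cent)

$181347.73


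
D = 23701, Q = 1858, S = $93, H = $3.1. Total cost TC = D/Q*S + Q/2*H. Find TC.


TC = 23701/1858 * 93 + 1858/2 * 3.1

$4066.23


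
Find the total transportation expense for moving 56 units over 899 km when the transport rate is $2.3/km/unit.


TC = dist * cost * units = 899 * 2.3 * 56 = $115791.20

$115791.20


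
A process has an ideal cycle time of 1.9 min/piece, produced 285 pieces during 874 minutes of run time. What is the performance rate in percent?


Formula: Performance = (Ideal CT * Total Count) / Run Time * 100
Ideal output time = 1.9 * 285 = 541.5 min
Performance = 541.5 / 874 * 100 = 62.0%

62.0%


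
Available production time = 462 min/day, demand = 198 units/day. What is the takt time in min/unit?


Formula: Takt Time = Available Production Time / Customer Demand
Takt = 462 min/day / 198 units/day
Takt = 2.33 min/unit

2.33 min/unit


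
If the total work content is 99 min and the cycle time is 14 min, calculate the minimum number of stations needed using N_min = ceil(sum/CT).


Formula: N_min = ceil(Sum of Task Times / Cycle Time)
N_min = ceil(99 min / 14 min) = ceil(7.0714)
N_min = 8 stations

8


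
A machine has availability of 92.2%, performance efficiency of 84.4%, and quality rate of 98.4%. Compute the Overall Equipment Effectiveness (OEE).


Formula: OEE = Availability * Performance * Quality / 10000
A * P = 92.2% * 84.4% / 100 = 77.82%
OEE = 77.82% * 98.4% / 100 = 76.6%

76.6%


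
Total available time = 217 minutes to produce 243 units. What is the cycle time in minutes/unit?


Formula: CT = Available Time / Number of Units
CT = 217 min / 243 units
CT = 0.89 min/unit

0.89 min/unit


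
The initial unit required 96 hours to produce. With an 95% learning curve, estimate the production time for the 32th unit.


Formula: T_n = T_1 * (learning_rate)^(log2(n)) where learning_rate = rate/100
Doublings = log2(32) = 5
T_n = 96 * 0.95^5
T_n = 96 * 0.7738 = 74.3 hours

74.3 hours


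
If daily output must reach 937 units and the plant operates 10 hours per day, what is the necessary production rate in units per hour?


Formula: Production Rate = Daily Demand / Available Hours
Rate = 937 units/day / 10 hours/day
Rate = 93.7 units/hour

93.7 units/hour


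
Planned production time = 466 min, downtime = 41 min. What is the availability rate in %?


Formula: Availability = (Planned Time - Downtime) / Planned Time * 100
Uptime = 466 - 41 = 425 min
Availability = 425 / 466 * 100 = 91.2%

91.2%


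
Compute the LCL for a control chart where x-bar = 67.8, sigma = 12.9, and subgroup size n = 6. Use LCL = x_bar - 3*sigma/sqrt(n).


LCL = 67.8 - 3 * 12.9 / sqrt(6)

52.0


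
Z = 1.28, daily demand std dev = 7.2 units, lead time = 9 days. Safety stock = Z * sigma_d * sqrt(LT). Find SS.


Formula: SS = z * sigma_d * sqrt(LT)
sqrt(LT) = sqrt(9) = 3.0
SS = 1.28 * 7.2 * 3.0
SS = 27.6 units

27.6 units


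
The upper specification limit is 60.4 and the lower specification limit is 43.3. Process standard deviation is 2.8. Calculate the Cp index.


Cp = (60.4 - 43.3) / (6 * 2.8)

1.02


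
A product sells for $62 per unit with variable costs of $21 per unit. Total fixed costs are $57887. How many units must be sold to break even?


Formula: BEQ = Fixed Costs / (Price - Variable Cost)
Contribution margin = $62 - $21 = $41/unit
BEQ = ceil($57887 / $41/unit) = ceil(1411.88) = 1412 units

1412 units


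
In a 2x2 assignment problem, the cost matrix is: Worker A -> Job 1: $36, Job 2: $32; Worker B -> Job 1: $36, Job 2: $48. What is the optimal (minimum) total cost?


Option 1: A->1 + B->2 = $36 + $48 = $84
Option 2: A->2 + B->1 = $32 + $36 = $68
Min cost = min($84, $68) = $68

$68


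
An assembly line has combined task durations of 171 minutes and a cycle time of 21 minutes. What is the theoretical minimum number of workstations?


Formula: N_min = ceil(Sum of Task Times / Cycle Time)
N_min = ceil(171 min / 21 min) = ceil(8.1429)
N_min = 9 stations

9


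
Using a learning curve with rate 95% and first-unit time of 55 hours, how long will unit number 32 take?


Formula: T_n = T_1 * (learning_rate)^(log2(n)) where learning_rate = rate/100
Doublings = log2(32) = 5
T_n = 55 * 0.95^5
T_n = 55 * 0.7738 = 42.6 hours

42.6 hours


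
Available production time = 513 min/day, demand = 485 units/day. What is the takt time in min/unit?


Formula: Takt Time = Available Production Time / Customer Demand
Takt = 513 min/day / 485 units/day
Takt = 1.06 min/unit

1.06 min/unit


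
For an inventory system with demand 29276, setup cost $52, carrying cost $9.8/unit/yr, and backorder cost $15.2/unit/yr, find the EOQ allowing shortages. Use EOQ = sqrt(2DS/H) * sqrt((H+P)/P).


Formula: EOQ* = sqrt(2DS/H) * sqrt((H+P)/P)
Base EOQ = sqrt(2*29276*52/9.8) = 557.39 units
Correction = sqrt((9.8+15.2)/15.2) = 1.28247
EOQ* = 557.39 * 1.28247 = 714.8 units

714.8 units


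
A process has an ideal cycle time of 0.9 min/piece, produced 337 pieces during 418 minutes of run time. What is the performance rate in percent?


Formula: Performance = (Ideal CT * Total Count) / Run Time * 100
Ideal output time = 0.9 * 337 = 303.3 min
Performance = 303.3 / 418 * 100 = 72.6%

72.6%


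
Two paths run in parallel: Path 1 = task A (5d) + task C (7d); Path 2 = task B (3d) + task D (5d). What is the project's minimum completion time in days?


Path 1 = 5 + 7 = 12 days
Path 2 = 3 + 5 = 8 days
Duration = max(12, 8) = 12 days

12 days


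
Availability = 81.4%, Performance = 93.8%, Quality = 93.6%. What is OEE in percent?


Formula: OEE = Availability * Performance * Quality / 10000
A * P = 81.4% * 93.8% / 100 = 76.35%
OEE = 76.35% * 93.6% / 100 = 71.5%

71.5%


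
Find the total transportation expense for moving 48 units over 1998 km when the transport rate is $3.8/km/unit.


TC = dist * cost * units = 1998 * 3.8 * 48 = $364435.20

$364435.20


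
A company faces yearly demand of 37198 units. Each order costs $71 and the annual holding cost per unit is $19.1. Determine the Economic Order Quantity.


Formula: EOQ = sqrt(2 * D * S / H)
Numerator: 2 * 37198 * 71 = 5282116
2DS/H = 5282116 / 19.1 = 276550.6
EOQ = sqrt(276550.6) = 525.9 units

525.9 units


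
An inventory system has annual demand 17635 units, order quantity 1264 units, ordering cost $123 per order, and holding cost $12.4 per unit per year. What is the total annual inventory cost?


TC = 17635/1264 * 123 + 1264/2 * 12.4

$9552.86


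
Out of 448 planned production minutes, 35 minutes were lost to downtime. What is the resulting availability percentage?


Formula: Availability = (Planned Time - Downtime) / Planned Time * 100
Uptime = 448 - 35 = 413 min
Availability = 413 / 448 * 100 = 92.2%

92.2%


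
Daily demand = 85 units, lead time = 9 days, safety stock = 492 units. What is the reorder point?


Formula: ROP = (Daily Demand * Lead Time) + Safety Stock
Demand during lead time = 85 * 9 = 765 units
ROP = 765 + 492 = 1257 units

1257 units


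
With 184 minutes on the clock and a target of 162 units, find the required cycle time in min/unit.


Formula: CT = Available Time / Number of Units
CT = 184 min / 162 units
CT = 1.14 min/unit

1.14 min/unit


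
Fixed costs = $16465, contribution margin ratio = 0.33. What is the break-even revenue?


Formula: BER = Fixed Costs / Contribution Margin Ratio
BER = $16465 / 0.33
BER = $49893.94 (to the nearest cent)

$49893.94


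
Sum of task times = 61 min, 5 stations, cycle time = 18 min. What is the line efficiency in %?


Formula: Efficiency = Sum of Task Times / (N_stations * CT) * 100
Total station capacity = 5 stations * 18 min = 90 min
Efficiency = 61 / 90 * 100 = 67.8%

67.8%


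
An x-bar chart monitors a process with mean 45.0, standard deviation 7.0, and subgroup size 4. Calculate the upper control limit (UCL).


UCL = 45.0 + 3 * 7.0 / sqrt(4)

55.5


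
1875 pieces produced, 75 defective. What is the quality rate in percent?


Formula: Quality Rate = Good Pieces / Total Pieces * 100
Good pieces = 1875 - 75 = 1800
QR = 1800 / 1875 * 100 = 96.0%

96.0%


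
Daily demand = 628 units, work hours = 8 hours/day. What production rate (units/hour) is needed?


Formula: Production Rate = Daily Demand / Available Hours
Rate = 628 units/day / 8 hours/day
Rate = 78.5 units/hour

78.5 units/hour


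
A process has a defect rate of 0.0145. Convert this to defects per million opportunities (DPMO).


DPMO = defect_rate * 1000000 = 0.0145 * 1000000

14500


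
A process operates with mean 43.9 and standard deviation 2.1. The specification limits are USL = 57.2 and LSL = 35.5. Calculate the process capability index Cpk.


Cpu = (57.2 - 43.9) / (3 * 2.1) = 2.11
Cpl = (43.9 - 35.5) / (3 * 2.1) = 1.33
Cpk = min(2.11, 1.33) = 1.33

1.33


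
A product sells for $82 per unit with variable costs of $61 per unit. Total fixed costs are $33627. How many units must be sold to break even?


Formula: BEQ = Fixed Costs / (Price - Variable Cost)
Contribution margin = $82 - $61 = $21/unit
BEQ = ceil($33627 / $21/unit) = ceil(1601.29) = 1602 units

1602 units


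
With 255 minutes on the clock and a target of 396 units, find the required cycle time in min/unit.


Formula: CT = Available Time / Number of Units
CT = 255 min / 396 units
CT = 0.64 min/unit

0.64 min/unit


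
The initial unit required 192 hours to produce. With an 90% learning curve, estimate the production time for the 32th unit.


Formula: T_n = T_1 * (learning_rate)^(log2(n)) where learning_rate = rate/100
Doublings = log2(32) = 5
T_n = 192 * 0.9^5
T_n = 192 * 0.5905 = 113.4 hours

113.4 hours


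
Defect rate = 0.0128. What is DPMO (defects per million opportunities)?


DPMO = defect_rate * 1000000 = 0.0128 * 1000000

12800


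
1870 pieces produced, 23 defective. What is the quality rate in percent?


Formula: Quality Rate = Good Pieces / Total Pieces * 100
Good pieces = 1870 - 23 = 1847
QR = 1847 / 1870 * 100 = 98.8%

98.8%


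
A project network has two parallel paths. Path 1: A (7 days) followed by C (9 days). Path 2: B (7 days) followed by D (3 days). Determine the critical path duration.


Path 1 = 7 + 9 = 16 days
Path 2 = 7 + 3 = 10 days
Duration = max(16, 10) = 16 days

16 days


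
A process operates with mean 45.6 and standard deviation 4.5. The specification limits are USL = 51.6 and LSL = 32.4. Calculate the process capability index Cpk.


Cpu = (51.6 - 45.6) / (3 * 4.5) = 0.44
Cpl = (45.6 - 32.4) / (3 * 4.5) = 0.98
Cpk = min(0.44, 0.98) = 0.44

0.44


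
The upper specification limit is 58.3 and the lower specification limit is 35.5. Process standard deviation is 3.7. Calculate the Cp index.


Cp = (58.3 - 35.5) / (6 * 3.7)

1.03


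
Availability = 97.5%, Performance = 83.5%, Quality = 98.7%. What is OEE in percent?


Formula: OEE = Availability * Performance * Quality / 10000
A * P = 97.5% * 83.5% / 100 = 81.41%
OEE = 81.41% * 98.7% / 100 = 80.4%

80.4%


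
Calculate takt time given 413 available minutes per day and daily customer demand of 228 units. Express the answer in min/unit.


Formula: Takt Time = Available Production Time / Customer Demand
Takt = 413 min/day / 228 units/day
Takt = 1.81 min/unit

1.81 min/unit


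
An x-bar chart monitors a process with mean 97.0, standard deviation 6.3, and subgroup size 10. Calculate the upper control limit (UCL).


UCL = 97.0 + 3 * 6.3 / sqrt(10)

102.98


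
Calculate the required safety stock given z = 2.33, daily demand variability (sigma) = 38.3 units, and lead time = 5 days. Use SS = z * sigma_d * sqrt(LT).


Formula: SS = z * sigma_d * sqrt(LT)
sqrt(LT) = sqrt(5) = 2.2361
SS = 2.33 * 38.3 * 2.2361
SS = 199.5 units

199.5 units


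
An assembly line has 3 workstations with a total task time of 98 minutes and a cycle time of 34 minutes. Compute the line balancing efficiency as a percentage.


Formula: Efficiency = Sum of Task Times / (N_stations * CT) * 100
Total station capacity = 3 stations * 34 min = 102 min
Efficiency = 98 / 102 * 100 = 96.1%

96.1%


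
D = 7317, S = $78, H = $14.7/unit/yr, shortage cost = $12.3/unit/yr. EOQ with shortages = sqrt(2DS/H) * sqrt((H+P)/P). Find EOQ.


Formula: EOQ* = sqrt(2DS/H) * sqrt((H+P)/P)
Base EOQ = sqrt(2*7317*78/14.7) = 278.66 units
Correction = sqrt((14.7+12.3)/12.3) = 1.48159
EOQ* = 278.66 * 1.48159 = 412.9 units

412.9 units


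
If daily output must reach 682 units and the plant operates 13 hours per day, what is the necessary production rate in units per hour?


Formula: Production Rate = Daily Demand / Available Hours
Rate = 682 units/day / 13 hours/day
Rate = 52.5 units/hour

52.5 units/hour
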